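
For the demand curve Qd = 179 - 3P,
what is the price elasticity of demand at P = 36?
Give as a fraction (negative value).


dQ/dP = -3
At P = 36: Q = 179 - 3*36 = 71
E = (dQ/dP)(P/Q) = (-3)(36/71) = -108/71

-108/71


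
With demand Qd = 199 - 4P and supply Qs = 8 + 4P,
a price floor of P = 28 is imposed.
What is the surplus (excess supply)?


At P = 28:
Qd = 199 - 4*28 = 87
Qs = 8 + 4*28 = 120
Surplus = Qs - Qd = 120 - 87 = 33

33


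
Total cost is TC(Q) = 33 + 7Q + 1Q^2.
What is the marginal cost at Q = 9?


MC = dTC/dQ = 7 + 2*1*Q
At Q = 9:
MC = 7 + 2*9
MC = 7 + 18 = 25

25


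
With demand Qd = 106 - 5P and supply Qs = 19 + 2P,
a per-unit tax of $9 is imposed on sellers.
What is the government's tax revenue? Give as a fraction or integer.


With tax on sellers, new supply: Qs' = 19 + 2(P - 9)
= 1 + 2P
New equilibrium quantity:
Q_new = 31
Tax revenue = tax * Q_new = 9 * 31 = 279

279


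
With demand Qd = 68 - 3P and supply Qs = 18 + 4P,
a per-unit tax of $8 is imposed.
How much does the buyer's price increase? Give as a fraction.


With a per-unit tax, the buyer's price increase depends on relative slopes.
Supply slope: d = 4, Demand slope: b = 3
Buyer's price increase = d * tax / (b + d)
= 4 * 8 / (3 + 4)
= 32 / 7 = 32/7

32/7


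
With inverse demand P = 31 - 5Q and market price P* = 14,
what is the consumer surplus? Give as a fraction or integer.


Maximum willingness to pay (at Q=0): P_max = 31
Quantity demanded at P* = 14:
Q* = (31 - 14)/5 = 17/5
CS = (1/2) * Q* * (P_max - P*)
CS = (1/2) * 17/5 * (31 - 14)
CS = (1/2) * 17/5 * 17 = 289/10

289/10


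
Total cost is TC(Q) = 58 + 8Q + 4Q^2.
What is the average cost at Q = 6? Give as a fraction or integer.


TC(6) = 58 + 8*6 + 4*6^2
TC(6) = 58 + 48 + 144 = 250
AC = TC/Q = 250/6 = 125/3

125/3


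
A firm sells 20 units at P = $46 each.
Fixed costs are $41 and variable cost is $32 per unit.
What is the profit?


Total Revenue = P * Q = 46 * 20 = $920
Total Cost = FC + VC*Q = 41 + 32*20 = $681
Profit = TR - TC = 920 - 681 = $239

$239


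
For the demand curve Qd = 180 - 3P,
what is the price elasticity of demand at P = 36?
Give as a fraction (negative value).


dQ/dP = -3
At P = 36: Q = 180 - 3*36 = 72
E = (dQ/dP)(P/Q) = (-3)(36/72) = -3/2

-3/2


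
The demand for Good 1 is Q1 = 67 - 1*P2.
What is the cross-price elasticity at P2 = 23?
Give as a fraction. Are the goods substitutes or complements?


dQ1/dP2 = -1
At P2 = 23: Q1 = 67 - 1*23 = 44
Exy = (dQ1/dP2)(P2/Q1) = -1 * 23 / 44 = -23/44
Since Exy < 0, the goods are complements.

-23/44 (complements)


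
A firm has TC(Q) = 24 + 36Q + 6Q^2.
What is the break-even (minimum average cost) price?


AC(Q) = 24/Q + 36 + 6Q
To minimize: dAC/dQ = -24/Q^2 + 6 = 0
Q^2 = 24/6 = 4
Q* = 2
Min AC = 24/2 + 36 + 6*2
Min AC = 12 + 36 + 12 = 60

60


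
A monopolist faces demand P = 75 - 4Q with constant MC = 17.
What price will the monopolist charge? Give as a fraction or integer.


MR = 75 - 8Q
Set MR = MC: 75 - 8Q = 17
Q* = 29/4
Substitute into demand:
P* = 75 - 4*29/4 = 46

46


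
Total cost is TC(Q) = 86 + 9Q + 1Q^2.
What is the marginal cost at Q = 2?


MC = dTC/dQ = 9 + 2*1*Q
At Q = 2:
MC = 9 + 2*2
MC = 9 + 4 = 13

13


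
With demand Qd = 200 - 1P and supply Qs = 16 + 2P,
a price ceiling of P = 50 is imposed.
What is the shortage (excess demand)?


At P = 50:
Qd = 200 - 1*50 = 150
Qs = 16 + 2*50 = 116
Shortage = Qd - Qs = 150 - 116 = 34

34


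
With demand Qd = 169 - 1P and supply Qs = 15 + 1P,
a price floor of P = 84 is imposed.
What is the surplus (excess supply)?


At P = 84:
Qd = 169 - 1*84 = 85
Qs = 15 + 1*84 = 99
Surplus = Qs - Qd = 99 - 85 = 14

14


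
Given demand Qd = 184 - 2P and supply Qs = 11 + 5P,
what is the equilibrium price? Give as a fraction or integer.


At equilibrium, Qd = Qs.
184 - 2P = 11 + 5P
184 - 11 = 2P + 5P
173 = 7P
P* = 173/7 = 173/7

173/7


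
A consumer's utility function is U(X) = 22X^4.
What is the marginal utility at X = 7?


MU = dU/dX = 22*4*X^(4-1)
MU = 88*X^3
At X = 7:
MU = 88 * 7^3
MU = 88 * 343 = 30184

30184


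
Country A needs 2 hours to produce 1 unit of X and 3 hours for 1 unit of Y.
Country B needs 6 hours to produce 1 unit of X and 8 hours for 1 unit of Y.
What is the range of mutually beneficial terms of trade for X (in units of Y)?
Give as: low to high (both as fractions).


Opportunity cost of X for Country A = hours_X / hours_Y = 2/3 = 2/3 units of Y
Opportunity cost of X for Country B = hours_X / hours_Y = 6/8 = 3/4 units of Y
Terms of trade must be between the two opportunity costs.
Range: 2/3 to 3/4

2/3 to 3/4


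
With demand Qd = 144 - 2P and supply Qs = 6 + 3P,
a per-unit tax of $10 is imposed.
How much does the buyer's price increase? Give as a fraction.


With a per-unit tax, the buyer's price increase depends on relative slopes.
Supply slope: d = 3, Demand slope: b = 2
Buyer's price increase = d * tax / (b + d)
= 3 * 10 / (2 + 3)
= 30 / 5 = 6

6


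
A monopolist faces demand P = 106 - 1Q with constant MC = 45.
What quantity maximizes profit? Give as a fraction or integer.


TR = P*Q = (106 - 1Q)Q = 106Q - 1Q^2
MR = dTR/dQ = 106 - 2Q
Set MR = MC:
106 - 2Q = 45
61 = 2Q
Q* = 61/2 = 61/2

61/2


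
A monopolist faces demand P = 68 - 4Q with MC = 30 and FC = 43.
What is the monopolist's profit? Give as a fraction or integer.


MR = MC: 68 - 8Q = 30
Q* = 19/4
P* = 68 - 4*19/4 = 49
Profit = (P* - MC)*Q* - FC
= (49 - 30)*19/4 - 43
= 19*19/4 - 43
= 361/4 - 43 = 189/4

189/4


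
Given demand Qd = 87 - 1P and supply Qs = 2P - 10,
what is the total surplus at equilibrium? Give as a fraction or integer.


Find equilibrium: 87 - 1P = 2P - 10
87 + 10 = 3P
P* = 97/3 = 97/3
Q* = 2*97/3 - 10 = 164/3
Inverse demand: P = 87 - Q/1, so P_max = 87
Inverse supply: P = 5 + Q/2, so P_min = 5
CS = (1/2) * 164/3 * (87 - 97/3) = 13448/9
PS = (1/2) * 164/3 * (97/3 - 5) = 6724/9
TS = CS + PS = 13448/9 + 6724/9 = 6724/3

6724/3


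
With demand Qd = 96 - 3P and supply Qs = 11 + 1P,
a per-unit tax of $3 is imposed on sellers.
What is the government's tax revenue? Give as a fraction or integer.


With tax on sellers, new supply: Qs' = 11 + 1(P - 3)
= 8 + 1P
New equilibrium quantity:
Q_new = 30
Tax revenue = tax * Q_new = 3 * 30 = 90

90


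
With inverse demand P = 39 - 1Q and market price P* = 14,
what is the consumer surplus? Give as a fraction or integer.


Maximum willingness to pay (at Q=0): P_max = 39
Quantity demanded at P* = 14:
Q* = (39 - 14)/1 = 25
CS = (1/2) * Q* * (P_max - P*)
CS = (1/2) * 25 * (39 - 14)
CS = (1/2) * 25 * 25 = 625/2

625/2


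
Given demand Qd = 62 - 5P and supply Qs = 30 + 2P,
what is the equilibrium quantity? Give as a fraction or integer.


First find equilibrium price:
62 - 5P = 30 + 2P
P* = 32/7 = 32/7
Then substitute into demand:
Q* = 62 - 5 * 32/7 = 274/7

274/7


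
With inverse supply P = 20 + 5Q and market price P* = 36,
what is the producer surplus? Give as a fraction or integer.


Minimum supply price (at Q=0): P_min = 20
Quantity supplied at P* = 36:
Q* = (36 - 20)/5 = 16/5
PS = (1/2) * Q* * (P* - P_min)
PS = (1/2) * 16/5 * (36 - 20)
PS = (1/2) * 16/5 * 16 = 128/5

128/5


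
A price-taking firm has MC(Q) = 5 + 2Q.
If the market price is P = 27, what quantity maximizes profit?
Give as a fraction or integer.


In perfect competition, profit is maximized where P = MC.
27 = 5 + 2Q
22 = 2Q
Q* = 22/2 = 11

11


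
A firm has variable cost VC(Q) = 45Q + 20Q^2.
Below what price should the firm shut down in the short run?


AVC(Q) = VC(Q)/Q = 45 + 20Q
AVC is increasing in Q, so minimum AVC is at Q -> 0+.
Min AVC = 45
The firm should shut down if P < 45.

45


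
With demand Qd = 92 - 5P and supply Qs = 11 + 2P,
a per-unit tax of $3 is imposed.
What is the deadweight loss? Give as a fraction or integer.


Pre-tax equilibrium quantity: Q* = 239/7
Post-tax equilibrium quantity: Q_tax = 209/7
Reduction in quantity: Q* - Q_tax = 30/7
DWL = (1/2) * tax * (Q* - Q_tax)
DWL = (1/2) * 3 * 30/7 = 45/7

45/7


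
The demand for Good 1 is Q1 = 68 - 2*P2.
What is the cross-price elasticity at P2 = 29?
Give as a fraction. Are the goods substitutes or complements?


dQ1/dP2 = -2
At P2 = 29: Q1 = 68 - 2*29 = 10
Exy = (dQ1/dP2)(P2/Q1) = -2 * 29 / 10 = -29/5
Since Exy < 0, the goods are complements.

-29/5 (complements)


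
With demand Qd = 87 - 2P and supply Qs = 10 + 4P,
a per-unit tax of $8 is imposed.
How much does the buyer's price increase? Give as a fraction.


With a per-unit tax, the buyer's price increase depends on relative slopes.
Supply slope: d = 4, Demand slope: b = 2
Buyer's price increase = d * tax / (b + d)
= 4 * 8 / (2 + 4)
= 32 / 6 = 16/3

16/3


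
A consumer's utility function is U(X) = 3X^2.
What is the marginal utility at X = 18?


MU = dU/dX = 3*2*X^(2-1)
MU = 6*X^1
At X = 18:
MU = 6 * 18^1
MU = 6 * 18 = 108

108


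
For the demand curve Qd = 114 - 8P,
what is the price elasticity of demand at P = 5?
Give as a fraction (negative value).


dQ/dP = -8
At P = 5: Q = 114 - 8*5 = 74
E = (dQ/dP)(P/Q) = (-8)(5/74) = -20/37

-20/37


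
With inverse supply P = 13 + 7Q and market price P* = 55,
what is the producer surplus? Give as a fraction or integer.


Minimum supply price (at Q=0): P_min = 13
Quantity supplied at P* = 55:
Q* = (55 - 13)/7 = 6
PS = (1/2) * Q* * (P* - P_min)
PS = (1/2) * 6 * (55 - 13)
PS = (1/2) * 6 * 42 = 126

126


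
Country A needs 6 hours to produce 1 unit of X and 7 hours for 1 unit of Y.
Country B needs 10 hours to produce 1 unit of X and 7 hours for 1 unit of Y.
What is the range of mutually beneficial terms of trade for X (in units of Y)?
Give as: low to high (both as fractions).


Opportunity cost of X for Country A = hours_X / hours_Y = 6/7 = 6/7 units of Y
Opportunity cost of X for Country B = hours_X / hours_Y = 10/7 = 10/7 units of Y
Terms of trade must be between the two opportunity costs.
Range: 6/7 to 10/7

6/7 to 10/7


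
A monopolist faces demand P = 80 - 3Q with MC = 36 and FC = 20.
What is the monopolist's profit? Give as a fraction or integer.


MR = MC: 80 - 6Q = 36
Q* = 22/3
P* = 80 - 3*22/3 = 58
Profit = (P* - MC)*Q* - FC
= (58 - 36)*22/3 - 20
= 22*22/3 - 20
= 484/3 - 20 = 424/3

424/3


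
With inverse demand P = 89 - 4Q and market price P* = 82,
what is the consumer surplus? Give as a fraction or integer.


Maximum willingness to pay (at Q=0): P_max = 89
Quantity demanded at P* = 82:
Q* = (89 - 82)/4 = 7/4
CS = (1/2) * Q* * (P_max - P*)
CS = (1/2) * 7/4 * (89 - 82)
CS = (1/2) * 7/4 * 7 = 49/8

49/8


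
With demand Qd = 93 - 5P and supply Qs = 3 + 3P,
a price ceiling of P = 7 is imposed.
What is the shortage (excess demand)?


At P = 7:
Qd = 93 - 5*7 = 58
Qs = 3 + 3*7 = 24
Shortage = Qd - Qs = 58 - 24 = 34

34


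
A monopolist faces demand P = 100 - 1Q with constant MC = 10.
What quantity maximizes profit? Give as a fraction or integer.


TR = P*Q = (100 - 1Q)Q = 100Q - 1Q^2
MR = dTR/dQ = 100 - 2Q
Set MR = MC:
100 - 2Q = 10
90 = 2Q
Q* = 90/2 = 45

45


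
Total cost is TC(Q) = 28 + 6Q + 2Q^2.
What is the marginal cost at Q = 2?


MC = dTC/dQ = 6 + 2*2*Q
At Q = 2:
MC = 6 + 4*2
MC = 6 + 8 = 14

14


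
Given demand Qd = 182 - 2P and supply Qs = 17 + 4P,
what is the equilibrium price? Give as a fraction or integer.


At equilibrium, Qd = Qs.
182 - 2P = 17 + 4P
182 - 17 = 2P + 4P
165 = 6P
P* = 165/6 = 55/2

55/2


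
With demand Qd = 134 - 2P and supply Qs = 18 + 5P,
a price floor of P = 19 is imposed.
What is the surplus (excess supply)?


At P = 19:
Qd = 134 - 2*19 = 96
Qs = 18 + 5*19 = 113
Surplus = Qs - Qd = 113 - 96 = 17

17


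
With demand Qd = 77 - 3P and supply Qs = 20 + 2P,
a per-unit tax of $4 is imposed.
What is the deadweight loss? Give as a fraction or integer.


Pre-tax equilibrium quantity: Q* = 214/5
Post-tax equilibrium quantity: Q_tax = 38
Reduction in quantity: Q* - Q_tax = 24/5
DWL = (1/2) * tax * (Q* - Q_tax)
DWL = (1/2) * 4 * 24/5 = 48/5

48/5


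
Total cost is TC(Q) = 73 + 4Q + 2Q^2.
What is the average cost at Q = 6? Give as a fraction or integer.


TC(6) = 73 + 4*6 + 2*6^2
TC(6) = 73 + 24 + 72 = 169
AC = TC/Q = 169/6 = 169/6

169/6


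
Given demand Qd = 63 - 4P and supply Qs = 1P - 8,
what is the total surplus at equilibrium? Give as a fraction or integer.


Find equilibrium: 63 - 4P = 1P - 8
63 + 8 = 5P
P* = 71/5 = 71/5
Q* = 1*71/5 - 8 = 31/5
Inverse demand: P = 63/4 - Q/4, so P_max = 63/4
Inverse supply: P = 8 + Q/1, so P_min = 8
CS = (1/2) * 31/5 * (63/4 - 71/5) = 961/200
PS = (1/2) * 31/5 * (71/5 - 8) = 961/50
TS = CS + PS = 961/200 + 961/50 = 961/40

961/40


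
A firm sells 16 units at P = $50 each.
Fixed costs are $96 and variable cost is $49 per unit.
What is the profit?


Total Revenue = P * Q = 50 * 16 = $800
Total Cost = FC + VC*Q = 96 + 49*16 = $880
Profit = TR - TC = 800 - 880 = $-80

$-80


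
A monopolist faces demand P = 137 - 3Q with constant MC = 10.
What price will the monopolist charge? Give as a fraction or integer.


MR = 137 - 6Q
Set MR = MC: 137 - 6Q = 10
Q* = 127/6
Substitute into demand:
P* = 137 - 3*127/6 = 147/2

147/2


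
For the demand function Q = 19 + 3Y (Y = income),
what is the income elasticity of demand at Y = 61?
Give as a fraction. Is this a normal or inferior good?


dQ/dY = 3
At Y = 61: Q = 19 + 3*61 = 202
Ey = (dQ/dY)(Y/Q) = 3 * 61 / 202 = 183/202
Since Ey > 0, this is a normal good.

183/202 (normal good)


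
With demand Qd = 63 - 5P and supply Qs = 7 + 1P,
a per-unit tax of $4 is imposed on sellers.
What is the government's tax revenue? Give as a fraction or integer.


With tax on sellers, new supply: Qs' = 7 + 1(P - 4)
= 3 + 1P
New equilibrium quantity:
Q_new = 13
Tax revenue = tax * Q_new = 4 * 13 = 52

52


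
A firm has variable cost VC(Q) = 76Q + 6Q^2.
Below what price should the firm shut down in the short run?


AVC(Q) = VC(Q)/Q = 76 + 6Q
AVC is increasing in Q, so minimum AVC is at Q -> 0+.
Min AVC = 76
The firm should shut down if P < 76.

76


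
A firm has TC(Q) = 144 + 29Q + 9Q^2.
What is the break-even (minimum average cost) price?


AC(Q) = 144/Q + 29 + 9Q
To minimize: dAC/dQ = -144/Q^2 + 9 = 0
Q^2 = 144/9 = 16
Q* = 4
Min AC = 144/4 + 29 + 9*4
Min AC = 36 + 29 + 36 = 101

101


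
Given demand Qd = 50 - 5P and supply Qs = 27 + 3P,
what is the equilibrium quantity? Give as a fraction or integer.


First find equilibrium price:
50 - 5P = 27 + 3P
P* = 23/8 = 23/8
Then substitute into demand:
Q* = 50 - 5 * 23/8 = 285/8

285/8


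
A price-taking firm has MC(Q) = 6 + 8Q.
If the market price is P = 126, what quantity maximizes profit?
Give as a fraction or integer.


In perfect competition, profit is maximized where P = MC.
126 = 6 + 8Q
120 = 8Q
Q* = 120/8 = 15

15


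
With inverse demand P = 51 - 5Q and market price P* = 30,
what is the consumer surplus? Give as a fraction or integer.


Maximum willingness to pay (at Q=0): P_max = 51
Quantity demanded at P* = 30:
Q* = (51 - 30)/5 = 21/5
CS = (1/2) * Q* * (P_max - P*)
CS = (1/2) * 21/5 * (51 - 30)
CS = (1/2) * 21/5 * 21 = 441/10

441/10


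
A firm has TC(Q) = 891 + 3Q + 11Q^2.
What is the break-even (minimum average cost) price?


AC(Q) = 891/Q + 3 + 11Q
To minimize: dAC/dQ = -891/Q^2 + 11 = 0
Q^2 = 891/11 = 81
Q* = 9
Min AC = 891/9 + 3 + 11*9
Min AC = 99 + 3 + 99 = 201

201


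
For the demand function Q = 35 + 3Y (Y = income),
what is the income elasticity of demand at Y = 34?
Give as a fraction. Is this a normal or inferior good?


dQ/dY = 3
At Y = 34: Q = 35 + 3*34 = 137
Ey = (dQ/dY)(Y/Q) = 3 * 34 / 137 = 102/137
Since Ey > 0, this is a normal good.

102/137 (normal good)


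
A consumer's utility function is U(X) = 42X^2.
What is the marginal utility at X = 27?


MU = dU/dX = 42*2*X^(2-1)
MU = 84*X^1
At X = 27:
MU = 84 * 27^1
MU = 84 * 27 = 2268

2268


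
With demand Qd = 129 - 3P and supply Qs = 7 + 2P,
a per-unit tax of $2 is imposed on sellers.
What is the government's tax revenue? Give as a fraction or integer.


With tax on sellers, new supply: Qs' = 7 + 2(P - 2)
= 3 + 2P
New equilibrium quantity:
Q_new = 267/5
Tax revenue = tax * Q_new = 2 * 267/5 = 534/5

534/5


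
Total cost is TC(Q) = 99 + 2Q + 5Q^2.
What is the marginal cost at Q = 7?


MC = dTC/dQ = 2 + 2*5*Q
At Q = 7:
MC = 2 + 10*7
MC = 2 + 70 = 72

72


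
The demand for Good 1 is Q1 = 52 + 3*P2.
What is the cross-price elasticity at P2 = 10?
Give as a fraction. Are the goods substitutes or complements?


dQ1/dP2 = 3
At P2 = 10: Q1 = 52 + 3*10 = 82
Exy = (dQ1/dP2)(P2/Q1) = 3 * 10 / 82 = 15/41
Since Exy > 0, the goods are substitutes.

15/41 (substitutes)


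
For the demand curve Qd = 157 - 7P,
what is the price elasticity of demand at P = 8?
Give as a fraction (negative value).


dQ/dP = -7
At P = 8: Q = 157 - 7*8 = 101
E = (dQ/dP)(P/Q) = (-7)(8/101) = -56/101

-56/101


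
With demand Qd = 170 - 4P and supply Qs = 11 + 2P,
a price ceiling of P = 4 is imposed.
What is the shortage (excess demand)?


At P = 4:
Qd = 170 - 4*4 = 154
Qs = 11 + 2*4 = 19
Shortage = Qd - Qs = 154 - 19 = 135

135


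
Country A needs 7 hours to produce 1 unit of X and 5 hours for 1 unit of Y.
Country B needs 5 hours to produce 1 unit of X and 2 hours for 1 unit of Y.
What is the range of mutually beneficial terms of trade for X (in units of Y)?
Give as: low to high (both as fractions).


Opportunity cost of X for Country A = hours_X / hours_Y = 7/5 = 7/5 units of Y
Opportunity cost of X for Country B = hours_X / hours_Y = 5/2 = 5/2 units of Y
Terms of trade must be between the two opportunity costs.
Range: 7/5 to 5/2

7/5 to 5/2


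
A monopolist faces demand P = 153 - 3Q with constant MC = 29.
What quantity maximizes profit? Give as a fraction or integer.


TR = P*Q = (153 - 3Q)Q = 153Q - 3Q^2
MR = dTR/dQ = 153 - 6Q
Set MR = MC:
153 - 6Q = 29
124 = 6Q
Q* = 124/6 = 62/3

62/3


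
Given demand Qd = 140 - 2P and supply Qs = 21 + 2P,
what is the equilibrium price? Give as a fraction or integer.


At equilibrium, Qd = Qs.
140 - 2P = 21 + 2P
140 - 21 = 2P + 2P
119 = 4P
P* = 119/4 = 119/4

119/4


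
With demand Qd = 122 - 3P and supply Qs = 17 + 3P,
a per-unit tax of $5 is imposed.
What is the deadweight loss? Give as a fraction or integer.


Pre-tax equilibrium quantity: Q* = 139/2
Post-tax equilibrium quantity: Q_tax = 62
Reduction in quantity: Q* - Q_tax = 15/2
DWL = (1/2) * tax * (Q* - Q_tax)
DWL = (1/2) * 5 * 15/2 = 75/4

75/4


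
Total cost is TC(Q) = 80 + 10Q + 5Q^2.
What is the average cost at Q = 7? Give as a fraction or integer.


TC(7) = 80 + 10*7 + 5*7^2
TC(7) = 80 + 70 + 245 = 395
AC = TC/Q = 395/7 = 395/7

395/7


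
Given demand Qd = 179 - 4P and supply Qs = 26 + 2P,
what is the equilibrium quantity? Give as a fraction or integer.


First find equilibrium price:
179 - 4P = 26 + 2P
P* = 153/6 = 51/2
Then substitute into demand:
Q* = 179 - 4 * 51/2 = 77

77


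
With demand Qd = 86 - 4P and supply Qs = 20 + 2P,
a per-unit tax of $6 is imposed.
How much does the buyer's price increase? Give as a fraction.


With a per-unit tax, the buyer's price increase depends on relative slopes.
Supply slope: d = 2, Demand slope: b = 4
Buyer's price increase = d * tax / (b + d)
= 2 * 6 / (4 + 2)
= 12 / 6 = 2

2


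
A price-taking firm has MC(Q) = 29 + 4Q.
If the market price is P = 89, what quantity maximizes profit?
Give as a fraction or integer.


In perfect competition, profit is maximized where P = MC.
89 = 29 + 4Q
60 = 4Q
Q* = 60/4 = 15

15


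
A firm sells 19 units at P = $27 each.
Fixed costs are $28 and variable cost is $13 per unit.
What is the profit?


Total Revenue = P * Q = 27 * 19 = $513
Total Cost = FC + VC*Q = 28 + 13*19 = $275
Profit = TR - TC = 513 - 275 = $238

$238


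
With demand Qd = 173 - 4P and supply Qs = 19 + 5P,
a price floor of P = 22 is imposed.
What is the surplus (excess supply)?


At P = 22:
Qd = 173 - 4*22 = 85
Qs = 19 + 5*22 = 129
Surplus = Qs - Qd = 129 - 85 = 44

44


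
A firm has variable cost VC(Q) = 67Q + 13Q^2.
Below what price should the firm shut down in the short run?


AVC(Q) = VC(Q)/Q = 67 + 13Q
AVC is increasing in Q, so minimum AVC is at Q -> 0+.
Min AVC = 67
The firm should shut down if P < 67.

67


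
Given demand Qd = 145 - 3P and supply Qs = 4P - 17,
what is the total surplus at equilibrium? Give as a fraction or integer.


Find equilibrium: 145 - 3P = 4P - 17
145 + 17 = 7P
P* = 162/7 = 162/7
Q* = 4*162/7 - 17 = 529/7
Inverse demand: P = 145/3 - Q/3, so P_max = 145/3
Inverse supply: P = 17/4 + Q/4, so P_min = 17/4
CS = (1/2) * 529/7 * (145/3 - 162/7) = 279841/294
PS = (1/2) * 529/7 * (162/7 - 17/4) = 279841/392
TS = CS + PS = 279841/294 + 279841/392 = 279841/168

279841/168


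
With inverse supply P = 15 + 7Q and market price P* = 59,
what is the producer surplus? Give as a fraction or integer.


Minimum supply price (at Q=0): P_min = 15
Quantity supplied at P* = 59:
Q* = (59 - 15)/7 = 44/7
PS = (1/2) * Q* * (P* - P_min)
PS = (1/2) * 44/7 * (59 - 15)
PS = (1/2) * 44/7 * 44 = 968/7

968/7


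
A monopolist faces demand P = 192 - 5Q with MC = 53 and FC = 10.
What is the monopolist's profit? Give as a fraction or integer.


MR = MC: 192 - 10Q = 53
Q* = 139/10
P* = 192 - 5*139/10 = 245/2
Profit = (P* - MC)*Q* - FC
= (245/2 - 53)*139/10 - 10
= 139/2*139/10 - 10
= 19321/20 - 10 = 19121/20

19121/20


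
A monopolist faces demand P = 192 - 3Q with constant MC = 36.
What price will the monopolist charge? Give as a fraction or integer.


MR = 192 - 6Q
Set MR = MC: 192 - 6Q = 36
Q* = 26
Substitute into demand:
P* = 192 - 3*26 = 114

114


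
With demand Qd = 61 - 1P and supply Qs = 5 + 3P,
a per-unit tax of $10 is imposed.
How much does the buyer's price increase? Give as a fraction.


With a per-unit tax, the buyer's price increase depends on relative slopes.
Supply slope: d = 3, Demand slope: b = 1
Buyer's price increase = d * tax / (b + d)
= 3 * 10 / (1 + 3)
= 30 / 4 = 15/2

15/2


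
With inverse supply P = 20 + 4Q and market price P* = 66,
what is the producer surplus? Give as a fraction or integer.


Minimum supply price (at Q=0): P_min = 20
Quantity supplied at P* = 66:
Q* = (66 - 20)/4 = 23/2
PS = (1/2) * Q* * (P* - P_min)
PS = (1/2) * 23/2 * (66 - 20)
PS = (1/2) * 23/2 * 46 = 529/2

529/2


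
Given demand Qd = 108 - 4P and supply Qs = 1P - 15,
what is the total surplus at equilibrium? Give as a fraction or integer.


Find equilibrium: 108 - 4P = 1P - 15
108 + 15 = 5P
P* = 123/5 = 123/5
Q* = 1*123/5 - 15 = 48/5
Inverse demand: P = 27 - Q/4, so P_max = 27
Inverse supply: P = 15 + Q/1, so P_min = 15
CS = (1/2) * 48/5 * (27 - 123/5) = 288/25
PS = (1/2) * 48/5 * (123/5 - 15) = 1152/25
TS = CS + PS = 288/25 + 1152/25 = 288/5

288/5


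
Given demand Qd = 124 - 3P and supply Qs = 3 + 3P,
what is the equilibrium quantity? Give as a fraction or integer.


First find equilibrium price:
124 - 3P = 3 + 3P
P* = 121/6 = 121/6
Then substitute into demand:
Q* = 124 - 3 * 121/6 = 127/2

127/2


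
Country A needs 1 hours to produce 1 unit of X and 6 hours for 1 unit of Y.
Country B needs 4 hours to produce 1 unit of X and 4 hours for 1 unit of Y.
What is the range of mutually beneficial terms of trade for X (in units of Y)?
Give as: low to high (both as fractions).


Opportunity cost of X for Country A = hours_X / hours_Y = 1/6 = 1/6 units of Y
Opportunity cost of X for Country B = hours_X / hours_Y = 4/4 = 1 units of Y
Terms of trade must be between the two opportunity costs.
Range: 1/6 to 1

1/6 to 1


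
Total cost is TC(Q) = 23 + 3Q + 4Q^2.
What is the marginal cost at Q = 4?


MC = dTC/dQ = 3 + 2*4*Q
At Q = 4:
MC = 3 + 8*4
MC = 3 + 32 = 35

35


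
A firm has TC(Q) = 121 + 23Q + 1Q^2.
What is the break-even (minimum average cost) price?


AC(Q) = 121/Q + 23 + 1Q
To minimize: dAC/dQ = -121/Q^2 + 1 = 0
Q^2 = 121/1 = 121
Q* = 11
Min AC = 121/11 + 23 + 1*11
Min AC = 11 + 23 + 11 = 45

45


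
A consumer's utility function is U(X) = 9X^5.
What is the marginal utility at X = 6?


MU = dU/dX = 9*5*X^(5-1)
MU = 45*X^4
At X = 6:
MU = 45 * 6^4
MU = 45 * 1296 = 58320

58320


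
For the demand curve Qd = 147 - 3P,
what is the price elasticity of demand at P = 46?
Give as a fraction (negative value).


dQ/dP = -3
At P = 46: Q = 147 - 3*46 = 9
E = (dQ/dP)(P/Q) = (-3)(46/9) = -46/3

-46/3


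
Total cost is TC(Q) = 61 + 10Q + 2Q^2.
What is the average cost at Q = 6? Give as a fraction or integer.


TC(6) = 61 + 10*6 + 2*6^2
TC(6) = 61 + 60 + 72 = 193
AC = TC/Q = 193/6 = 193/6

193/6


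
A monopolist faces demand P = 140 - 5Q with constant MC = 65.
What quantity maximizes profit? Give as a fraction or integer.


TR = P*Q = (140 - 5Q)Q = 140Q - 5Q^2
MR = dTR/dQ = 140 - 10Q
Set MR = MC:
140 - 10Q = 65
75 = 10Q
Q* = 75/10 = 15/2

15/2


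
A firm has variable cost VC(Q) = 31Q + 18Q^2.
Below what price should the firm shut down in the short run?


AVC(Q) = VC(Q)/Q = 31 + 18Q
AVC is increasing in Q, so minimum AVC is at Q -> 0+.
Min AVC = 31
The firm should shut down if P < 31.

31


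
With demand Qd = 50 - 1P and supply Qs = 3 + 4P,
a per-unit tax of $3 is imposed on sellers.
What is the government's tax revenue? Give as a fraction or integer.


With tax on sellers, new supply: Qs' = 3 + 4(P - 3)
= 4P - 9
New equilibrium quantity:
Q_new = 191/5
Tax revenue = tax * Q_new = 3 * 191/5 = 573/5

573/5


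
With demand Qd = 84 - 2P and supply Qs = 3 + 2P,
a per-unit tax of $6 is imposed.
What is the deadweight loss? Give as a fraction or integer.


Pre-tax equilibrium quantity: Q* = 87/2
Post-tax equilibrium quantity: Q_tax = 75/2
Reduction in quantity: Q* - Q_tax = 6
DWL = (1/2) * tax * (Q* - Q_tax)
DWL = (1/2) * 6 * 6 = 18

18


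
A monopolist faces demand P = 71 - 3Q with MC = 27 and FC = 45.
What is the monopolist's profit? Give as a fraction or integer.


MR = MC: 71 - 6Q = 27
Q* = 22/3
P* = 71 - 3*22/3 = 49
Profit = (P* - MC)*Q* - FC
= (49 - 27)*22/3 - 45
= 22*22/3 - 45
= 484/3 - 45 = 349/3

349/3


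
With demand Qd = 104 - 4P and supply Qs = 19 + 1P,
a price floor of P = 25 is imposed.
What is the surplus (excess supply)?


At P = 25:
Qd = 104 - 4*25 = 4
Qs = 19 + 1*25 = 44
Surplus = Qs - Qd = 44 - 4 = 40

40


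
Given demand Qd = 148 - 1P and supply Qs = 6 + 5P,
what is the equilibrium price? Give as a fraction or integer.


At equilibrium, Qd = Qs.
148 - 1P = 6 + 5P
148 - 6 = 1P + 5P
142 = 6P
P* = 142/6 = 71/3

71/3


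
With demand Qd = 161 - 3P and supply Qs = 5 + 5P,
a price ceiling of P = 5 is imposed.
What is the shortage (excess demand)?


At P = 5:
Qd = 161 - 3*5 = 146
Qs = 5 + 5*5 = 30
Shortage = Qd - Qs = 146 - 30 = 116

116


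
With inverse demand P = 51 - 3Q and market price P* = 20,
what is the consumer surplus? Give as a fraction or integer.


Maximum willingness to pay (at Q=0): P_max = 51
Quantity demanded at P* = 20:
Q* = (51 - 20)/3 = 31/3
CS = (1/2) * Q* * (P_max - P*)
CS = (1/2) * 31/3 * (51 - 20)
CS = (1/2) * 31/3 * 31 = 961/6

961/6


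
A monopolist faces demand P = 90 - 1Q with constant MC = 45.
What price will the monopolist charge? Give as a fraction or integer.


MR = 90 - 2Q
Set MR = MC: 90 - 2Q = 45
Q* = 45/2
Substitute into demand:
P* = 90 - 1*45/2 = 135/2

135/2


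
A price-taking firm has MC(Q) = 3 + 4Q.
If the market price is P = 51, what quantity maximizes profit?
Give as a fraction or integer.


In perfect competition, profit is maximized where P = MC.
51 = 3 + 4Q
48 = 4Q
Q* = 48/4 = 12

12


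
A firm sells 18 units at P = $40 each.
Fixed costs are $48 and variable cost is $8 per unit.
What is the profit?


Total Revenue = P * Q = 40 * 18 = $720
Total Cost = FC + VC*Q = 48 + 8*18 = $192
Profit = TR - TC = 720 - 192 = $528

$528


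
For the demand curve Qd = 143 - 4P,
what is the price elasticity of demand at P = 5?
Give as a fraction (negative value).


dQ/dP = -4
At P = 5: Q = 143 - 4*5 = 123
E = (dQ/dP)(P/Q) = (-4)(5/123) = -20/123

-20/123


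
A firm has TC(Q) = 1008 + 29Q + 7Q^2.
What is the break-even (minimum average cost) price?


AC(Q) = 1008/Q + 29 + 7Q
To minimize: dAC/dQ = -1008/Q^2 + 7 = 0
Q^2 = 1008/7 = 144
Q* = 12
Min AC = 1008/12 + 29 + 7*12
Min AC = 84 + 29 + 84 = 197

197


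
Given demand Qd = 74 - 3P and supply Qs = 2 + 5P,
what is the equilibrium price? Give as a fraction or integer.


At equilibrium, Qd = Qs.
74 - 3P = 2 + 5P
74 - 2 = 3P + 5P
72 = 8P
P* = 72/8 = 9

9


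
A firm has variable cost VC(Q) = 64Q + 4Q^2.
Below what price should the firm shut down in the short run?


AVC(Q) = VC(Q)/Q = 64 + 4Q
AVC is increasing in Q, so minimum AVC is at Q -> 0+.
Min AVC = 64
The firm should shut down if P < 64.

64


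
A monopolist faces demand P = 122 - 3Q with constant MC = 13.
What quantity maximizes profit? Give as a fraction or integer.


TR = P*Q = (122 - 3Q)Q = 122Q - 3Q^2
MR = dTR/dQ = 122 - 6Q
Set MR = MC:
122 - 6Q = 13
109 = 6Q
Q* = 109/6 = 109/6

109/6


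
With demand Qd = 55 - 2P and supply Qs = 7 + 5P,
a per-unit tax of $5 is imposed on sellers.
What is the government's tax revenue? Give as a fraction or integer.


With tax on sellers, new supply: Qs' = 7 + 5(P - 5)
= 5P - 18
New equilibrium quantity:
Q_new = 239/7
Tax revenue = tax * Q_new = 5 * 239/7 = 1195/7

1195/7


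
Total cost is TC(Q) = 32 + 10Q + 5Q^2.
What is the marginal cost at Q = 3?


MC = dTC/dQ = 10 + 2*5*Q
At Q = 3:
MC = 10 + 10*3
MC = 10 + 30 = 40

40


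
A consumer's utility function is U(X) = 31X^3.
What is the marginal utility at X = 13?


MU = dU/dX = 31*3*X^(3-1)
MU = 93*X^2
At X = 13:
MU = 93 * 13^2
MU = 93 * 169 = 15717

15717


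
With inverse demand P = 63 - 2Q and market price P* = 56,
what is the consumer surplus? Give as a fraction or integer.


Maximum willingness to pay (at Q=0): P_max = 63
Quantity demanded at P* = 56:
Q* = (63 - 56)/2 = 7/2
CS = (1/2) * Q* * (P_max - P*)
CS = (1/2) * 7/2 * (63 - 56)
CS = (1/2) * 7/2 * 7 = 49/4

49/4


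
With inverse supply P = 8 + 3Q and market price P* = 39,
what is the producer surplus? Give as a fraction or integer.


Minimum supply price (at Q=0): P_min = 8
Quantity supplied at P* = 39:
Q* = (39 - 8)/3 = 31/3
PS = (1/2) * Q* * (P* - P_min)
PS = (1/2) * 31/3 * (39 - 8)
PS = (1/2) * 31/3 * 31 = 961/6

961/6


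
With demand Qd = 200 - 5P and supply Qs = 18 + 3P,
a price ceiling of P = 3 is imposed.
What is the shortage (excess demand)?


At P = 3:
Qd = 200 - 5*3 = 185
Qs = 18 + 3*3 = 27
Shortage = Qd - Qs = 185 - 27 = 158

158


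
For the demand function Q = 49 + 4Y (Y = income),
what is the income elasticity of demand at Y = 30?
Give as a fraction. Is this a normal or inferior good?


dQ/dY = 4
At Y = 30: Q = 49 + 4*30 = 169
Ey = (dQ/dY)(Y/Q) = 4 * 30 / 169 = 120/169
Since Ey > 0, this is a normal good.

120/169 (normal good)


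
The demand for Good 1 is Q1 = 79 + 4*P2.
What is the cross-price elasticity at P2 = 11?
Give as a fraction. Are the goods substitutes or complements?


dQ1/dP2 = 4
At P2 = 11: Q1 = 79 + 4*11 = 123
Exy = (dQ1/dP2)(P2/Q1) = 4 * 11 / 123 = 44/123
Since Exy > 0, the goods are substitutes.

44/123 (substitutes)


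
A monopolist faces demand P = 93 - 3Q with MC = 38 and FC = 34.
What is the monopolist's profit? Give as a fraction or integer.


MR = MC: 93 - 6Q = 38
Q* = 55/6
P* = 93 - 3*55/6 = 131/2
Profit = (P* - MC)*Q* - FC
= (131/2 - 38)*55/6 - 34
= 55/2*55/6 - 34
= 3025/12 - 34 = 2617/12

2617/12


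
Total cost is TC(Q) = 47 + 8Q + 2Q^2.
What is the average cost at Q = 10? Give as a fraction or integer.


TC(10) = 47 + 8*10 + 2*10^2
TC(10) = 47 + 80 + 200 = 327
AC = TC/Q = 327/10 = 327/10

327/10


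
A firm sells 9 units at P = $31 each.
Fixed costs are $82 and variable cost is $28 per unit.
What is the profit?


Total Revenue = P * Q = 31 * 9 = $279
Total Cost = FC + VC*Q = 82 + 28*9 = $334
Profit = TR - TC = 279 - 334 = $-55

$-55


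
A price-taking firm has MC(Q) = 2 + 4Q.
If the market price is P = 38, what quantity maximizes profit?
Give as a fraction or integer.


In perfect competition, profit is maximized where P = MC.
38 = 2 + 4Q
36 = 4Q
Q* = 36/4 = 9

9


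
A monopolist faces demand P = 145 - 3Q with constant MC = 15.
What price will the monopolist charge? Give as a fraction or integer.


MR = 145 - 6Q
Set MR = MC: 145 - 6Q = 15
Q* = 65/3
Substitute into demand:
P* = 145 - 3*65/3 = 80

80


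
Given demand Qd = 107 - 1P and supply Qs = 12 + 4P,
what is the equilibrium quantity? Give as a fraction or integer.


First find equilibrium price:
107 - 1P = 12 + 4P
P* = 95/5 = 19
Then substitute into demand:
Q* = 107 - 1 * 19 = 88

88


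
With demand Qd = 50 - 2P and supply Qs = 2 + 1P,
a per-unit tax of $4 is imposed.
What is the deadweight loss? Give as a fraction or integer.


Pre-tax equilibrium quantity: Q* = 18
Post-tax equilibrium quantity: Q_tax = 46/3
Reduction in quantity: Q* - Q_tax = 8/3
DWL = (1/2) * tax * (Q* - Q_tax)
DWL = (1/2) * 4 * 8/3 = 16/3

16/3


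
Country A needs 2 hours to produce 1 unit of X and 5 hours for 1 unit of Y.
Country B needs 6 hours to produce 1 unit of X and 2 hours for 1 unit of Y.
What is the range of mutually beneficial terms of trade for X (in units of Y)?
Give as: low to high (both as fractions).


Opportunity cost of X for Country A = hours_X / hours_Y = 2/5 = 2/5 units of Y
Opportunity cost of X for Country B = hours_X / hours_Y = 6/2 = 3 units of Y
Terms of trade must be between the two opportunity costs.
Range: 2/5 to 3

2/5 to 3


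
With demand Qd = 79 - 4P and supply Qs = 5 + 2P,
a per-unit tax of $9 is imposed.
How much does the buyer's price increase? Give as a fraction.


With a per-unit tax, the buyer's price increase depends on relative slopes.
Supply slope: d = 2, Demand slope: b = 4
Buyer's price increase = d * tax / (b + d)
= 2 * 9 / (4 + 2)
= 18 / 6 = 3

3


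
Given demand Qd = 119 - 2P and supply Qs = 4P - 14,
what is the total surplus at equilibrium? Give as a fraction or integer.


Find equilibrium: 119 - 2P = 4P - 14
119 + 14 = 6P
P* = 133/6 = 133/6
Q* = 4*133/6 - 14 = 224/3
Inverse demand: P = 119/2 - Q/2, so P_max = 119/2
Inverse supply: P = 7/2 + Q/4, so P_min = 7/2
CS = (1/2) * 224/3 * (119/2 - 133/6) = 12544/9
PS = (1/2) * 224/3 * (133/6 - 7/2) = 6272/9
TS = CS + PS = 12544/9 + 6272/9 = 6272/3

6272/3


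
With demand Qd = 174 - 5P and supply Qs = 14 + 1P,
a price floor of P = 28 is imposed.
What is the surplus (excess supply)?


At P = 28:
Qd = 174 - 5*28 = 34
Qs = 14 + 1*28 = 42
Surplus = Qs - Qd = 42 - 34 = 8

8


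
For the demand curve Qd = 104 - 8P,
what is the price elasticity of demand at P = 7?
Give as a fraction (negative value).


dQ/dP = -8
At P = 7: Q = 104 - 8*7 = 48
E = (dQ/dP)(P/Q) = (-8)(7/48) = -7/6

-7/6


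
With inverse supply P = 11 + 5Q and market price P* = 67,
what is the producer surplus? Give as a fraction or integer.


Minimum supply price (at Q=0): P_min = 11
Quantity supplied at P* = 67:
Q* = (67 - 11)/5 = 56/5
PS = (1/2) * Q* * (P* - P_min)
PS = (1/2) * 56/5 * (67 - 11)
PS = (1/2) * 56/5 * 56 = 1568/5

1568/5


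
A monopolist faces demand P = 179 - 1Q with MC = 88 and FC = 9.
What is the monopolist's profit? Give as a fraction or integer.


MR = MC: 179 - 2Q = 88
Q* = 91/2
P* = 179 - 1*91/2 = 267/2
Profit = (P* - MC)*Q* - FC
= (267/2 - 88)*91/2 - 9
= 91/2*91/2 - 9
= 8281/4 - 9 = 8245/4

8245/4


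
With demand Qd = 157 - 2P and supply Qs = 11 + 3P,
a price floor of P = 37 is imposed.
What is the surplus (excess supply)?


At P = 37:
Qd = 157 - 2*37 = 83
Qs = 11 + 3*37 = 122
Surplus = Qs - Qd = 122 - 83 = 39

39


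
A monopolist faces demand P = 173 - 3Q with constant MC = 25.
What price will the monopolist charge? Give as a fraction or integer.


MR = 173 - 6Q
Set MR = MC: 173 - 6Q = 25
Q* = 74/3
Substitute into demand:
P* = 173 - 3*74/3 = 99

99


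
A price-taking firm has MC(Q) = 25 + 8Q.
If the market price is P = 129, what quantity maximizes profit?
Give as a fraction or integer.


In perfect competition, profit is maximized where P = MC.
129 = 25 + 8Q
104 = 8Q
Q* = 104/8 = 13

13


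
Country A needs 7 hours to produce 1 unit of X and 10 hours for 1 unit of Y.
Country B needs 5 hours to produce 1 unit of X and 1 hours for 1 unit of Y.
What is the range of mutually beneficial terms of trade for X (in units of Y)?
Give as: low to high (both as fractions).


Opportunity cost of X for Country A = hours_X / hours_Y = 7/10 = 7/10 units of Y
Opportunity cost of X for Country B = hours_X / hours_Y = 5/1 = 5 units of Y
Terms of trade must be between the two opportunity costs.
Range: 7/10 to 5

7/10 to 5


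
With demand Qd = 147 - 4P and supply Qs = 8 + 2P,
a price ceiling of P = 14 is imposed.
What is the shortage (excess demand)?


At P = 14:
Qd = 147 - 4*14 = 91
Qs = 8 + 2*14 = 36
Shortage = Qd - Qs = 91 - 36 = 55

55


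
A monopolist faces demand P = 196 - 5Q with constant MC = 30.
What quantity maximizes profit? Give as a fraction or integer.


TR = P*Q = (196 - 5Q)Q = 196Q - 5Q^2
MR = dTR/dQ = 196 - 10Q
Set MR = MC:
196 - 10Q = 30
166 = 10Q
Q* = 166/10 = 83/5

83/5


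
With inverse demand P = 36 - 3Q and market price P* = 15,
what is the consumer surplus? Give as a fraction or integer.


Maximum willingness to pay (at Q=0): P_max = 36
Quantity demanded at P* = 15:
Q* = (36 - 15)/3 = 7
CS = (1/2) * Q* * (P_max - P*)
CS = (1/2) * 7 * (36 - 15)
CS = (1/2) * 7 * 21 = 147/2

147/2


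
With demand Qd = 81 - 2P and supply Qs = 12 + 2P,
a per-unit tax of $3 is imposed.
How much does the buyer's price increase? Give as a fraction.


With a per-unit tax, the buyer's price increase depends on relative slopes.
Supply slope: d = 2, Demand slope: b = 2
Buyer's price increase = d * tax / (b + d)
= 2 * 3 / (2 + 2)
= 6 / 4 = 3/2

3/2


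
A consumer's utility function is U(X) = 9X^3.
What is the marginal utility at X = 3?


MU = dU/dX = 9*3*X^(3-1)
MU = 27*X^2
At X = 3:
MU = 27 * 3^2
MU = 27 * 9 = 243

243


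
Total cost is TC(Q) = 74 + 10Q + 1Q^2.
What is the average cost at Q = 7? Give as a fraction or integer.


TC(7) = 74 + 10*7 + 1*7^2
TC(7) = 74 + 70 + 49 = 193
AC = TC/Q = 193/7 = 193/7

193/7


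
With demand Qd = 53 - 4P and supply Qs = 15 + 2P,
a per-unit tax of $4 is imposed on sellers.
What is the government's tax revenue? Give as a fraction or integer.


With tax on sellers, new supply: Qs' = 15 + 2(P - 4)
= 7 + 2P
New equilibrium quantity:
Q_new = 67/3
Tax revenue = tax * Q_new = 4 * 67/3 = 268/3

268/3


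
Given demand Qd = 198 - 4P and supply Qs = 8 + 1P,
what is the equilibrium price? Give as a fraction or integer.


At equilibrium, Qd = Qs.
198 - 4P = 8 + 1P
198 - 8 = 4P + 1P
190 = 5P
P* = 190/5 = 38

38


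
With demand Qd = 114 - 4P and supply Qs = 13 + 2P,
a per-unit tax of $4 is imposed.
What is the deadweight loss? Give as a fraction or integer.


Pre-tax equilibrium quantity: Q* = 140/3
Post-tax equilibrium quantity: Q_tax = 124/3
Reduction in quantity: Q* - Q_tax = 16/3
DWL = (1/2) * tax * (Q* - Q_tax)
DWL = (1/2) * 4 * 16/3 = 32/3

32/3


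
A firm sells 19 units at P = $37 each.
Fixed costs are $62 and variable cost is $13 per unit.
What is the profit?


Total Revenue = P * Q = 37 * 19 = $703
Total Cost = FC + VC*Q = 62 + 13*19 = $309
Profit = TR - TC = 703 - 309 = $394

$394


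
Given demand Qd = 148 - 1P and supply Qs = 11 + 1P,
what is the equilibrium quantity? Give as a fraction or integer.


First find equilibrium price:
148 - 1P = 11 + 1P
P* = 137/2 = 137/2
Then substitute into demand:
Q* = 148 - 1 * 137/2 = 159/2

159/2


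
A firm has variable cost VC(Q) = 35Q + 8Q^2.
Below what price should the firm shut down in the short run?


AVC(Q) = VC(Q)/Q = 35 + 8Q
AVC is increasing in Q, so minimum AVC is at Q -> 0+.
Min AVC = 35
The firm should shut down if P < 35.

35
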